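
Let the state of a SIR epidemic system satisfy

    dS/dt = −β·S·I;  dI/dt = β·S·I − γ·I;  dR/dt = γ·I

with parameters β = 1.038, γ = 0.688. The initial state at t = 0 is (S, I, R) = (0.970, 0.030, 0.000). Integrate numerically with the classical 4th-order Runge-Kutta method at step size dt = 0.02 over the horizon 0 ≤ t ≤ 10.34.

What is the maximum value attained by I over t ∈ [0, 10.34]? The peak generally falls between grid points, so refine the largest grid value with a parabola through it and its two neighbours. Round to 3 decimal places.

max I = 0.085

t=0.000: state=(0.970, 0.030, 0.000)
step 1 (dt=0.02): k1=(-0.030, 0.010, 0.021), k2=(-0.030, 0.010, 0.021), k3=(-0.030, 0.010, 0.021), k4=(-0.030, 0.010, 0.021); state += dt/6·(k1+2k2+2k3+k4)
t=0.020: state=(0.969, 0.030, 0.000)
t=0.040: state=(0.969, 0.030, 0.001)
t=0.060: state=(0.968, 0.031, 0.001)
continuing one RK4 step at a time; state shown every 25 steps (Δt=0.5):
t=0.500: state=(0.954, 0.035, 0.011)
t=1.000: state=(0.935, 0.041, 0.024)
t=1.500: state=(0.914, 0.046, 0.039)
t=2.000: state=(0.891, 0.053, 0.056)
t=2.500: state=(0.866, 0.059, 0.075)
t=3.000: state=(0.838, 0.065, 0.097)
t=3.500: state=(0.809, 0.071, 0.120)
t=4.000: state=(0.779, 0.076, 0.145)
t=4.500: state=(0.748, 0.080, 0.172)
t=5.000: state=(0.717, 0.083, 0.200)
t=5.500: state=(0.687, 0.084, 0.229)
t=6.000: state=(0.657, 0.085, 0.258)
t=6.500: state=(0.629, 0.084, 0.287)
t=7.000: state=(0.603, 0.082, 0.315)
t=7.500: state=(0.578, 0.079, 0.343)
t=8.000: state=(0.555, 0.075, 0.370)
t=8.500: state=(0.535, 0.071, 0.395)
t=9.000: state=(0.516, 0.066, 0.418)
t=9.500: state=(0.500, 0.061, 0.440)
t=10.000: state=(0.485, 0.055, 0.460)
t=10.340: state=(0.476, 0.052, 0.472)
largest grid value and its neighbours: I(5.880)=0.08478, I(5.900)=0.08479, I(5.920)=0.08479
parabola through these three points peaks at t≈5.908 with I≈0.08479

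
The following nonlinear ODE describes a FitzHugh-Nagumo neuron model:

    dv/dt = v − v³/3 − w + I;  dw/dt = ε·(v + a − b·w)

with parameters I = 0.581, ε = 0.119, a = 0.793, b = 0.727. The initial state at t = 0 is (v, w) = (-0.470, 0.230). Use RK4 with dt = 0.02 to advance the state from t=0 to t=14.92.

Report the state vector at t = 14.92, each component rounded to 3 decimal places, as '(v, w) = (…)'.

t=0.000: state=(-0.470, 0.230)
step 1 (dt=0.02): k1=(-0.084, 0.019), k2=(-0.085, 0.018), k3=(-0.085, 0.018), k4=(-0.086, 0.018); state += dt/6·(k1+2k2+2k3+k4)
t=0.020: state=(-0.472, 0.230)
t=0.040: state=(-0.473, 0.231)
t=0.060: state=(-0.475, 0.231)
continuing one RK4 step at a time; state shown every 25 steps (Δt=0.5):
t=0.500: state=(-0.524, 0.238)
t=1.000: state=(-0.604, 0.241)
t=1.500: state=(-0.715, 0.239)
t=2.000: state=(-0.852, 0.229)
t=2.500: state=(-1.002, 0.212)
t=3.000: state=(-1.141, 0.186)
t=3.500: state=(-1.248, 0.155)
t=4.000: state=(-1.315, 0.120)
t=4.500: state=(-1.347, 0.083)
t=5.000: state=(-1.353, 0.047)
t=5.500: state=(-1.343, 0.013)
t=6.000: state=(-1.322, -0.019)
t=6.500: state=(-1.295, -0.049)
t=7.000: state=(-1.264, -0.075)
t=7.500: state=(-1.230, -0.098)
t=8.000: state=(-1.195, -0.118)
t=8.500: state=(-1.157, -0.136)
t=9.000: state=(-1.119, -0.150)
t=9.500: state=(-1.078, -0.161)
t=10.000: state=(-1.036, -0.170)
t=10.500: state=(-0.993, -0.176)
t=11.000: state=(-0.946, -0.179)
t=11.500: state=(-0.897, -0.178)
t=12.000: state=(-0.843, -0.175)
t=12.500: state=(-0.783, -0.169)
t=13.000: state=(-0.714, -0.159)
t=13.500: state=(-0.633, -0.146)
t=14.000: state=(-0.533, -0.128)
t=14.500: state=(-0.403, -0.103)
t=14.920: state=(-0.255, -0.077)

(v, w) = (-0.255, -0.077)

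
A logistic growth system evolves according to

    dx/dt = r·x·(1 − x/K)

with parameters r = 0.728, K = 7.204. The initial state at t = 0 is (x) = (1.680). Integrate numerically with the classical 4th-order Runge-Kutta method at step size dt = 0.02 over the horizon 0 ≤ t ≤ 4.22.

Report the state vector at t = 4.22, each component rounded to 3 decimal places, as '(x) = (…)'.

t=0.000: state=(1.680)
step 1 (dt=0.02): k1=(0.938), k2=(0.941), k3=(0.941), k4=(0.945); state += dt/6·(k1+2k2+2k3+k4)
t=0.020: state=(1.699)
t=0.040: state=(1.718)
t=0.060: state=(1.737)
continuing one RK4 step at a time; state shown every 10 steps (Δt=0.2):
t=0.200: state=(1.875)
t=0.400: state=(2.084)
t=0.600: state=(2.306)
t=0.800: state=(2.540)
t=1.000: state=(2.784)
t=1.200: state=(3.036)
t=1.400: state=(3.295)
t=1.600: state=(3.556)
t=1.800: state=(3.818)
t=2.000: state=(4.078)
t=2.200: state=(4.332)
t=2.400: state=(4.580)
t=2.600: state=(4.818)
t=2.800: state=(5.044)
t=3.000: state=(5.258)
t=3.200: state=(5.457)
t=3.400: state=(5.643)
t=3.600: state=(5.813)
t=3.800: state=(5.970)
t=4.000: state=(6.111)
t=4.200: state=(6.240)
t=4.220: state=(6.252)

(x) = (6.252)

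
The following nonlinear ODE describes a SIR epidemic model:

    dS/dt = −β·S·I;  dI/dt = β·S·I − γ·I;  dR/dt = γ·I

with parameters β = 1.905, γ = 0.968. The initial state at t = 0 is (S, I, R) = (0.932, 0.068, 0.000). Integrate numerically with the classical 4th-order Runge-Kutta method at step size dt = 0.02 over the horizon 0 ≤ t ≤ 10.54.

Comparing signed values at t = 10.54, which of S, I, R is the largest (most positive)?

largest component: R

t=0.000: state=(0.932, 0.068, 0.000)
step 1 (dt=0.02): k1=(-0.121, 0.055, 0.066), k2=(-0.122, 0.055, 0.066), k3=(-0.122, 0.055, 0.066), k4=(-0.122, 0.055, 0.067); state += dt/6·(k1+2k2+2k3+k4)
t=0.020: state=(0.930, 0.069, 0.001)
t=0.040: state=(0.927, 0.070, 0.003)
t=0.060: state=(0.925, 0.071, 0.004)
continuing one RK4 step at a time; state shown every 25 steps (Δt=0.5):
t=0.500: state=(0.861, 0.099, 0.040)
t=1.000: state=(0.772, 0.132, 0.096)
t=1.500: state=(0.670, 0.162, 0.168)
t=2.000: state=(0.569, 0.180, 0.251)
t=2.500: state=(0.478, 0.183, 0.340)
t=3.000: state=(0.403, 0.171, 0.426)
t=3.500: state=(0.346, 0.150, 0.504)
t=4.000: state=(0.303, 0.126, 0.571)
t=4.500: state=(0.272, 0.102, 0.626)
t=5.000: state=(0.249, 0.081, 0.670)
t=5.500: state=(0.233, 0.063, 0.705)
t=6.000: state=(0.221, 0.048, 0.731)
t=6.500: state=(0.212, 0.036, 0.751)
t=7.000: state=(0.206, 0.027, 0.767)
t=7.500: state=(0.202, 0.020, 0.778)
t=8.000: state=(0.198, 0.015, 0.787)
t=8.500: state=(0.196, 0.011, 0.793)
t=9.000: state=(0.194, 0.008, 0.798)
t=9.500: state=(0.193, 0.006, 0.801)
t=10.000: state=(0.192, 0.005, 0.804)
t=10.500: state=(0.191, 0.003, 0.806)
t=10.540: state=(0.191, 0.003, 0.806)
compare at T: S=0.191, I=0.003, R=0.806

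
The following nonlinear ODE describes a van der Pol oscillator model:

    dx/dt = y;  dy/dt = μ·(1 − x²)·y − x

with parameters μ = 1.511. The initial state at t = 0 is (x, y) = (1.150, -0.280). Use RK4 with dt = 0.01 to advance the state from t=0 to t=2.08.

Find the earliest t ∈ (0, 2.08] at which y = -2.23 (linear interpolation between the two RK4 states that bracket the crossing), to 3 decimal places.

t = 1.203

t=0.000: state=(1.150, -0.280)
step 1 (dt=0.01): k1=(-0.280, -1.014), k2=(-0.285, -1.011), k3=(-0.285, -1.011), k4=(-0.290, -1.009); state += dt/6·(k1+2k2+2k3+k4)
t=0.010: state=(1.147, -0.290)
t=0.020: state=(1.144, -0.300)
t=0.030: state=(1.141, -0.310)
continuing one RK4 step at a time; state shown every 10 steps (Δt=0.1):
t=0.100: state=(1.117, -0.379)
t=0.200: state=(1.074, -0.476)
t=0.300: state=(1.022, -0.573)
t=0.400: state=(0.960, -0.674)
t=0.500: state=(0.887, -0.782)
t=0.600: state=(0.803, -0.903)
t=0.700: state=(0.706, -1.042)
t=0.800: state=(0.593, -1.205)
t=0.900: state=(0.463, -1.399)
t=1.000: state=(0.312, -1.632)
t=1.100: state=(0.136, -1.907)
t=1.200: state=(-0.070, -2.221)
next step: t=1.210: state=(-0.093, -2.253) — y has crossed -2.23
linear interpolation between t=1.200 (-2.22074) and t=1.210 (-2.25350) → t≈1.203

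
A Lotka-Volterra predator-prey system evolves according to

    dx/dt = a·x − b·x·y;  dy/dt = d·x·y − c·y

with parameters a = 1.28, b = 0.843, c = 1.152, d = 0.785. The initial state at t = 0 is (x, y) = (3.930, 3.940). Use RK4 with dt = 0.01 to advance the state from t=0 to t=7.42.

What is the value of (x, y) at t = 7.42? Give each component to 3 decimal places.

(x, y) = (0.254, 3.392)

t=0.000: state=(3.930, 3.940)
step 1 (dt=0.01): k1=(-8.023, 7.616), k2=(-8.066, 7.565), k3=(-8.064, 7.563), k4=(-8.104, 7.508); state += dt/6·(k1+2k2+2k3+k4)
t=0.010: state=(3.849, 4.016)
t=0.020: state=(3.768, 4.090)
t=0.030: state=(3.686, 4.163)
continuing one RK4 step at a time; state shown every 25 steps (Δt=0.25):
t=0.250: state=(2.005, 5.248)
t=0.500: state=(0.904, 5.159)
t=0.750: state=(0.453, 4.389)
t=1.000: state=(0.271, 3.524)
t=1.250: state=(0.193, 2.763)
t=1.500: state=(0.159, 2.143)
t=1.750: state=(0.147, 1.655)
t=2.000: state=(0.149, 1.277)
t=2.250: state=(0.162, 0.987)
t=2.500: state=(0.185, 0.766)
t=2.750: state=(0.221, 0.597)
t=3.000: state=(0.272, 0.470)
t=3.250: state=(0.343, 0.374)
t=3.500: state=(0.441, 0.303)
t=3.750: state=(0.572, 0.251)
t=4.000: state=(0.751, 0.214)
t=4.250: state=(0.991, 0.190)
t=4.500: state=(1.313, 0.178)
t=4.750: state=(1.742, 0.180)
t=5.000: state=(2.306, 0.200)
t=5.250: state=(3.030, 0.253)
t=5.500: state=(3.913, 0.374)
t=5.750: state=(4.853, 0.663)
t=6.000: state=(5.448, 1.382)
t=6.250: state=(4.843, 2.920)
t=6.500: state=(2.944, 4.746)
t=6.750: state=(1.363, 5.347)
t=7.000: state=(0.635, 4.825)
t=7.250: state=(0.346, 3.966)
t=7.420: state=(0.254, 3.392)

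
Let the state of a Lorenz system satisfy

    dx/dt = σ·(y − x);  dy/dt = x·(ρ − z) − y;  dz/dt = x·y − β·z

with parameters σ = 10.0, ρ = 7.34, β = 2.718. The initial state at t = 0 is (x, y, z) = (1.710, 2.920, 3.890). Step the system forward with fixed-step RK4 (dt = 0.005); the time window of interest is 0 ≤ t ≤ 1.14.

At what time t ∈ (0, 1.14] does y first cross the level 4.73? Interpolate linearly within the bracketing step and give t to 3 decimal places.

t = 0.271

t=0.000: state=(1.710, 2.920, 3.890)
step 1 (dt=0.005): k1=(12.100, 2.979, -5.580), k2=(11.872, 3.101, -5.441), k3=(11.881, 3.098, -5.443), k4=(11.661, 3.217, -5.305); state += dt/6·(k1+2k2+2k3+k4)
t=0.005: state=(1.769, 2.935, 3.863)
t=0.010: state=(1.827, 2.952, 3.837)
t=0.015: state=(1.882, 2.970, 3.812)
continuing one RK4 step at a time; state shown every 10 steps (Δt=0.05):
t=0.050: state=(2.226, 3.123, 3.676)
t=0.100: state=(2.639, 3.414, 3.582)
t=0.150: state=(3.017, 3.766, 3.603)
t=0.200: state=(3.394, 4.157, 3.740)
t=0.250: state=(3.781, 4.563, 3.998)
t=0.270: state=(3.937, 4.722, 4.136)
next step: t=0.275: state=(3.977, 4.762, 4.173) — y has crossed 4.73
linear interpolation between t=0.270 (4.72248) and t=0.275 (4.76180) → t≈0.271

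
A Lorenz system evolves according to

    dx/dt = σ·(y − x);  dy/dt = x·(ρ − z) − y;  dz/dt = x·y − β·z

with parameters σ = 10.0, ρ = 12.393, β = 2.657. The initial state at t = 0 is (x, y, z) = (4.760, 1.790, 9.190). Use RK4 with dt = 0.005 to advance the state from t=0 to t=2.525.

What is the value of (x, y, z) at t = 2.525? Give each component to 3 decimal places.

(x, y, z) = (6.178, 5.689, 12.795)

t=0.000: state=(4.760, 1.790, 9.190)
step 1 (dt=0.005): k1=(-29.700, 13.456, -15.897), k2=(-28.621, 13.371, -15.767), k3=(-28.650, 13.378, -15.764), k4=(-27.599, 13.294, -15.636); state += dt/6·(k1+2k2+2k3+k4)
t=0.005: state=(4.617, 1.857, 9.111)
t=0.010: state=(4.484, 1.923, 9.034)
t=0.015: state=(4.361, 1.988, 8.957)
continuing one RK4 step at a time; state shown every 20 steps (Δt=0.1):
t=0.100: state=(3.347, 3.034, 7.853)
t=0.200: state=(3.621, 4.355, 7.130)
t=0.300: state=(4.671, 5.989, 7.355)
t=0.400: state=(6.132, 7.640, 8.931)
t=0.500: state=(7.399, 8.250, 11.725)
t=0.600: state=(7.552, 6.964, 14.143)
t=0.700: state=(6.404, 4.890, 14.480)
t=0.800: state=(4.918, 3.608, 13.149)
t=0.900: state=(3.940, 3.312, 11.376)
t=1.000: state=(3.640, 3.643, 9.850)
t=1.100: state=(3.900, 4.398, 8.867)
t=1.200: state=(4.598, 5.473, 8.639)
t=1.300: state=(5.583, 6.627, 9.357)
t=1.400: state=(6.536, 7.304, 10.957)
t=1.500: state=(6.944, 6.933, 12.711)
t=1.600: state=(6.514, 5.731, 13.525)
t=1.700: state=(5.581, 4.608, 13.086)
t=1.800: state=(4.742, 4.090, 11.960)
t=1.900: state=(4.325, 4.145, 10.775)
t=2.000: state=(4.365, 4.610, 9.912)
t=2.100: state=(4.779, 5.339, 9.591)
t=2.200: state=(5.429, 6.130, 9.940)
t=2.300: state=(6.087, 6.645, 10.894)
t=2.400: state=(6.441, 6.554, 12.039)
t=2.500: state=(6.289, 5.893, 12.740)
t=2.525: state=(6.178, 5.689, 12.795)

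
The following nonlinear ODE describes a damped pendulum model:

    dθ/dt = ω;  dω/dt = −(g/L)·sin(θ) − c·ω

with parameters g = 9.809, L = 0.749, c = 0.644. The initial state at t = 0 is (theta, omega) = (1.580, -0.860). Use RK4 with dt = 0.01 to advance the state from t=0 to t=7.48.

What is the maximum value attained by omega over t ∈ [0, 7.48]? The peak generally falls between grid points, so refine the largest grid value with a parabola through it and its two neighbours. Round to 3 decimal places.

max omega = 3.369

t=0.000: state=(1.580, -0.860)
step 1 (dt=0.01): k1=(-0.860, -12.542), k2=(-0.923, -12.502), k3=(-0.923, -12.502), k4=(-0.985, -12.462); state += dt/6·(k1+2k2+2k3+k4)
t=0.010: state=(1.571, -0.985)
t=0.020: state=(1.560, -1.109)
t=0.030: state=(1.549, -1.233)
continuing one RK4 step at a time; state shown every 25 steps (Δt=0.25):
t=0.250: state=(0.999, -3.633)
t=0.500: state=(-0.070, -4.388)
t=0.750: state=(-0.933, -2.177)
t=1.000: state=(-1.099, 0.811)
t=1.250: state=(-0.592, 3.005)
t=1.500: state=(0.222, 3.072)
t=1.750: state=(0.765, 1.071)
t=2.000: state=(0.733, -1.252)
t=2.250: state=(0.229, -2.501)
t=2.500: state=(-0.356, -1.877)
t=2.750: state=(-0.611, -0.088)
t=3.000: state=(-0.418, 1.491)
t=3.250: state=(0.031, 1.851)
t=3.500: state=(0.392, 0.869)
t=3.750: state=(0.429, -0.550)
t=4.000: state=(0.166, -1.393)
t=4.250: state=(-0.174, -1.144)
t=4.500: state=(-0.341, -0.136)
t=4.750: state=(-0.247, 0.815)
t=5.000: state=(0.006, 1.062)
t=5.250: state=(0.217, 0.526)
t=5.500: state=(0.245, -0.296)
t=5.750: state=(0.097, -0.791)
t=6.000: state=(-0.097, -0.657)
t=6.250: state=(-0.194, -0.082)
t=6.500: state=(-0.140, 0.465)
t=6.750: state=(0.004, 0.605)
t=7.000: state=(0.124, 0.297)
t=7.250: state=(0.139, -0.173)
t=7.480: state=(0.063, -0.443)
largest grid value and its neighbours: omega(1.370)=3.36627, omega(1.380)=3.36897, omega(1.390)=3.36732
parabola through these three points peaks at t≈1.381 with omega≈3.36900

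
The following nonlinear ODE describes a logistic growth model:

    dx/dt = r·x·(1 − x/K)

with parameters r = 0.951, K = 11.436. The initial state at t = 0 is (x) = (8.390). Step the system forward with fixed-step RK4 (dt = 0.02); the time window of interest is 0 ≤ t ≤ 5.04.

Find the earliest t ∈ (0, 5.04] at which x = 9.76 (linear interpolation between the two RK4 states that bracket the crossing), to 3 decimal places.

t=0.000: state=(8.390)
step 1 (dt=0.02): k1=(2.125), k2=(2.116), k3=(2.116), k4=(2.106); state += dt/6·(k1+2k2+2k3+k4)
t=0.020: state=(8.432)
t=0.040: state=(8.474)
t=0.060: state=(8.516)
continuing one RK4 step at a time; state shown every 10 steps (Δt=0.2):
t=0.200: state=(8.796)
t=0.400: state=(9.162)
t=0.600: state=(9.489)
t=0.780: state=(9.750)
next step: t=0.800: state=(9.777) — x has crossed 9.76
linear interpolation between t=0.780 (9.75012) and t=0.800 (9.77727) → t≈0.787

t = 0.787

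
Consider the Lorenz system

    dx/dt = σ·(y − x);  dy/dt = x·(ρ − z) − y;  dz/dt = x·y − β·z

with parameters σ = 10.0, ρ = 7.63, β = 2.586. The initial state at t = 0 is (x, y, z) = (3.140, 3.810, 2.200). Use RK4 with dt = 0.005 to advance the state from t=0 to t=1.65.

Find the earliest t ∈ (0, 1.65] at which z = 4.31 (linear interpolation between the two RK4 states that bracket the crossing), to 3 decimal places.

t=0.000: state=(3.140, 3.810, 2.200)
step 1 (dt=0.005): k1=(6.700, 13.240, 6.274), k2=(6.864, 13.249, 6.402), k3=(6.860, 13.250, 6.403), k4=(7.020, 13.259, 6.532); state += dt/6·(k1+2k2+2k3+k4)
t=0.005: state=(3.174, 3.876, 2.232)
t=0.010: state=(3.210, 3.943, 2.265)
t=0.015: state=(3.248, 4.009, 2.300)
continuing one RK4 step at a time; state shown every 20 steps (Δt=0.1):
t=0.100: state=(4.054, 5.143, 3.130)
t=0.175: state=(4.905, 6.042, 4.304)
next step: t=0.180: state=(4.961, 6.093, 4.398) — z has crossed 4.31
linear interpolation between t=0.175 (4.30449) and t=0.180 (4.39789) → t≈0.175

t = 0.175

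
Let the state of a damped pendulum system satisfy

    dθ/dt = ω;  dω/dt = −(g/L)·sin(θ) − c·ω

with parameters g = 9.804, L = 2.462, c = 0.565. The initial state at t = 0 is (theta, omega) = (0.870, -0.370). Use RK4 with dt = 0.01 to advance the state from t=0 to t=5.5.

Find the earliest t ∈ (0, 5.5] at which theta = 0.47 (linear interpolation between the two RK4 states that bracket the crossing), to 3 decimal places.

t=0.000: state=(0.870, -0.370)
step 1 (dt=0.01): k1=(-0.370, -2.835), k2=(-0.384, -2.822), k3=(-0.384, -2.822), k4=(-0.398, -2.809); state += dt/6·(k1+2k2+2k3+k4)
t=0.010: state=(0.866, -0.398)
t=0.020: state=(0.862, -0.426)
t=0.030: state=(0.858, -0.454)
continuing one RK4 step at a time; state shown every 20 steps (Δt=0.2):
t=0.200: state=(0.743, -0.878)
t=0.400: state=(0.529, -1.233)
t=0.440: state=(0.479, -1.281)
next step: t=0.450: state=(0.466, -1.292) — theta has crossed 0.47
linear interpolation between t=0.440 (0.47885) and t=0.450 (0.46599) → t≈0.447

t = 0.447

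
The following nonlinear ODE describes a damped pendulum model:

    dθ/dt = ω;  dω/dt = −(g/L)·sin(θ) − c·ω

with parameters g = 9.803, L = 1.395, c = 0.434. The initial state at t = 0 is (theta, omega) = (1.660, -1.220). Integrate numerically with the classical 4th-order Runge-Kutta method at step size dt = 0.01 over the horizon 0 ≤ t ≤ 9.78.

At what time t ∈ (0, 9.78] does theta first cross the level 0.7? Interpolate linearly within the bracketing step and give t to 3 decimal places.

t=0.000: state=(1.660, -1.220)
step 1 (dt=0.01): k1=(-1.220, -6.470), k2=(-1.252, -6.459), k3=(-1.252, -6.460), k4=(-1.285, -6.449); state += dt/6·(k1+2k2+2k3+k4)
t=0.010: state=(1.647, -1.285)
t=0.020: state=(1.634, -1.349)
t=0.030: state=(1.620, -1.413)
t=0.390: state=(0.733, -3.338)
next step: t=0.400: state=(0.699, -3.369) — theta has crossed 0.7
linear interpolation between t=0.390 (0.73277) and t=0.400 (0.69923) → t≈0.400

t = 0.400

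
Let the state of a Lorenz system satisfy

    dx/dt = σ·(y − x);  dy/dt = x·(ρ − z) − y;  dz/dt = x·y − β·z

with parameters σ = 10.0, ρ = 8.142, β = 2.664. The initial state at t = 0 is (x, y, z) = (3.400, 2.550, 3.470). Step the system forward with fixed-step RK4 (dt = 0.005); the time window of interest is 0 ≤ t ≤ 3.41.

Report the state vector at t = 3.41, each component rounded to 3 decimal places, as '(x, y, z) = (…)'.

(x, y, z) = (4.152, 4.202, 6.879)

t=0.000: state=(3.400, 2.550, 3.470)
step 1 (dt=0.005): k1=(-8.500, 13.335, -0.574), k2=(-7.954, 13.207, -0.512), k3=(-7.971, 13.213, -0.510), k4=(-7.441, 13.091, -0.447); state += dt/6·(k1+2k2+2k3+k4)
t=0.005: state=(3.360, 2.616, 3.467)
t=0.010: state=(3.325, 2.681, 3.466)
t=0.015: state=(3.296, 2.745, 3.464)
continuing one RK4 step at a time; state shown every 40 steps (Δt=0.2):
t=0.200: state=(4.006, 4.884, 4.126)
t=0.400: state=(5.750, 6.339, 7.004)
t=0.600: state=(5.558, 4.832, 9.326)
t=0.800: state=(3.906, 3.228, 8.259)
t=1.000: state=(3.197, 3.147, 6.484)
t=1.200: state=(3.546, 3.905, 5.617)
t=1.400: state=(4.447, 4.922, 6.095)
t=1.600: state=(5.100, 5.198, 7.485)
t=1.800: state=(4.784, 4.437, 8.141)
t=2.000: state=(4.091, 3.822, 7.541)
t=2.200: state=(3.845, 3.868, 6.727)
t=2.400: state=(4.110, 4.321, 6.465)
t=2.600: state=(4.542, 4.721, 6.877)
t=2.800: state=(4.698, 4.663, 7.457)
t=3.000: state=(4.465, 4.302, 7.561)
t=3.200: state=(4.188, 4.098, 7.217)
t=3.400: state=(4.147, 4.192, 6.888)
t=3.410: state=(4.152, 4.202, 6.879)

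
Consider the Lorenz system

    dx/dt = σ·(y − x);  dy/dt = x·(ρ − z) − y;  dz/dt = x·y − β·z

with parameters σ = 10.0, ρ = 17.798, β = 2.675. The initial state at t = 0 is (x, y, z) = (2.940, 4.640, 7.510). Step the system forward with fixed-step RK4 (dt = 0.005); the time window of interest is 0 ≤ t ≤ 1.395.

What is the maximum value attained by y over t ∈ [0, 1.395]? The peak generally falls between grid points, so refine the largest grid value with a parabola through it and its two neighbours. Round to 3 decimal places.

t=0.000: state=(2.940, 4.640, 7.510)
step 1 (dt=0.005): k1=(17.000, 25.607, -6.448), k2=(17.215, 26.028, -6.016), k3=(17.220, 26.029, -6.014), k4=(17.440, 26.453, -5.574); state += dt/6·(k1+2k2+2k3+k4)
t=0.005: state=(3.026, 4.770, 7.480)
t=0.010: state=(3.114, 4.905, 7.454)
t=0.015: state=(3.205, 5.043, 7.433)
continuing one RK4 step at a time; state shown every 10 steps (Δt=0.05):
t=0.050: state=(3.914, 6.138, 7.434)
t=0.100: state=(5.188, 8.075, 8.019)
t=0.150: state=(6.796, 10.315, 9.608)
t=0.200: state=(8.637, 12.359, 12.547)
t=0.250: state=(10.343, 13.217, 16.764)
t=0.300: state=(11.270, 11.893, 21.166)
t=0.350: state=(10.857, 8.612, 23.922)
t=0.400: state=(9.189, 5.028, 24.126)
t=0.450: state=(6.979, 2.555, 22.505)
t=0.500: state=(4.952, 1.381, 20.211)
t=0.550: state=(3.457, 1.049, 17.908)
t=0.600: state=(2.518, 1.128, 15.812)
t=0.650: state=(2.023, 1.390, 13.963)
t=0.700: state=(1.849, 1.756, 12.355)
t=0.750: state=(1.909, 2.230, 10.982)
t=0.800: state=(2.162, 2.853, 9.848)
t=0.850: state=(2.603, 3.687, 8.978)
t=0.900: state=(3.257, 4.805, 8.435)
t=0.950: state=(4.167, 6.274, 8.340)
t=1.000: state=(5.376, 8.106, 8.905)
t=1.050: state=(6.884, 10.152, 10.424)
t=1.100: state=(8.572, 11.938, 13.159)
t=1.150: state=(10.091, 12.604, 16.967)
t=1.200: state=(10.883, 11.365, 20.851)
t=1.250: state=(10.491, 8.471, 23.282)
t=1.300: state=(9.004, 5.296, 23.509)
t=1.350: state=(7.024, 3.035, 22.097)
t=1.395: state=(5.348, 1.975, 20.229)
largest grid value and its neighbours: y(0.240)=13.19699, y(0.245)=13.21786, y(0.250)=13.21657
parabola through these three points peaks at t≈0.247 with y≈13.22002

max y = 13.220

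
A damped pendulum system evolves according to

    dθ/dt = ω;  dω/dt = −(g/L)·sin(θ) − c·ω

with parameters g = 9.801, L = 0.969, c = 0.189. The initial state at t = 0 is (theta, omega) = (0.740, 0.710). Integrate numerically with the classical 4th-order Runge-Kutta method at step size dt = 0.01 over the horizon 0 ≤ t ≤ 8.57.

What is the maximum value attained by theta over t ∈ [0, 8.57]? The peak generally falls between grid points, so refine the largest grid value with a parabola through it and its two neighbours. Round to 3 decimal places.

t=0.000: state=(0.740, 0.710)
step 1 (dt=0.01): k1=(0.710, -6.954), k2=(0.675, -6.974), k3=(0.675, -6.973), k4=(0.640, -6.991); state += dt/6·(k1+2k2+2k3+k4)
t=0.010: state=(0.747, 0.640)
t=0.020: state=(0.753, 0.570)
t=0.030: state=(0.758, 0.500)
continuing one RK4 step at a time; state shown every 50 steps (Δt=0.5):
t=0.500: state=(0.280, -2.169)
t=1.000: state=(-0.652, -0.802)
t=1.500: state=(-0.293, 1.926)
t=2.000: state=(0.577, 0.834)
t=2.500: state=(0.290, -1.718)
t=3.000: state=(-0.514, -0.825)
t=3.500: state=(-0.279, 1.541)
t=4.000: state=(0.460, 0.790)
t=4.500: state=(0.261, -1.389)
t=5.000: state=(-0.415, -0.740)
t=5.500: state=(-0.241, 1.259)
t=6.000: state=(0.376, 0.681)
t=6.500: state=(0.219, -1.146)
t=7.000: state=(-0.342, -0.619)
t=7.500: state=(-0.197, 1.047)
t=8.000: state=(0.312, 0.555)
t=8.500: state=(0.176, -0.960)
t=8.570: state=(0.106, -1.046)
largest grid value and its neighbours: theta(0.090)=0.77540, theta(0.100)=0.77579, theta(0.110)=0.77547
parabola through these three points peaks at t≈0.101 with theta≈0.77579

max theta = 0.776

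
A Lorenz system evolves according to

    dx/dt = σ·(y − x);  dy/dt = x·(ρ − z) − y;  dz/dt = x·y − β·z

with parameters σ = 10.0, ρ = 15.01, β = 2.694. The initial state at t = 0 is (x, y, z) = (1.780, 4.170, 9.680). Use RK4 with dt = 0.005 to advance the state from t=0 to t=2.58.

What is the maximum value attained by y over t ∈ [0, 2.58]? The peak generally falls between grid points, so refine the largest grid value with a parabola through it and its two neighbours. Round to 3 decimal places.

t=0.000: state=(1.780, 4.170, 9.680)
step 1 (dt=0.005): k1=(23.900, 5.317, -18.655), k2=(23.435, 5.708, -18.256), k3=(23.457, 5.699, -18.262), k4=(23.012, 6.087, -17.866); state += dt/6·(k1+2k2+2k3+k4)
t=0.005: state=(1.897, 4.199, 9.589)
t=0.010: state=(2.010, 4.231, 9.501)
t=0.015: state=(2.119, 4.267, 9.418)
continuing one RK4 step at a time; state shown every 20 steps (Δt=0.1):
t=0.100: state=(3.673, 5.390, 8.573)
t=0.200: state=(5.544, 7.615, 9.211)
t=0.300: state=(7.675, 9.668, 12.203)
t=0.400: state=(8.936, 9.166, 16.533)
t=0.500: state=(7.967, 6.004, 18.391)
t=0.600: state=(5.738, 3.595, 16.825)
t=0.700: state=(4.090, 2.998, 14.187)
t=0.800: state=(3.522, 3.429, 11.863)
t=0.900: state=(3.822, 4.486, 10.311)
t=1.000: state=(4.812, 6.108, 9.875)
t=1.100: state=(6.333, 7.995, 11.036)
t=1.200: state=(7.841, 8.989, 13.879)
t=1.300: state=(8.238, 7.783, 16.730)
t=1.400: state=(7.073, 5.420, 17.231)
t=1.500: state=(5.428, 3.983, 15.652)
t=1.600: state=(4.390, 3.784, 13.559)
t=1.700: state=(4.192, 4.375, 11.851)
t=1.800: state=(4.700, 5.508, 10.960)
t=1.900: state=(5.742, 6.968, 11.242)
t=2.000: state=(6.988, 8.133, 12.886)
t=2.100: state=(7.752, 8.008, 15.210)
t=2.200: state=(7.403, 6.507, 16.523)
t=2.300: state=(6.239, 4.979, 16.016)
t=2.400: state=(5.160, 4.347, 14.496)
t=2.500: state=(4.683, 4.542, 12.941)
t=2.580: state=(4.770, 5.115, 12.059)
largest grid value and its neighbours: y(0.330)=9.88915, y(0.335)=9.89719, y(0.340)=9.89633
parabola through these three points peaks at t≈0.337 with y≈9.89791

max y = 9.898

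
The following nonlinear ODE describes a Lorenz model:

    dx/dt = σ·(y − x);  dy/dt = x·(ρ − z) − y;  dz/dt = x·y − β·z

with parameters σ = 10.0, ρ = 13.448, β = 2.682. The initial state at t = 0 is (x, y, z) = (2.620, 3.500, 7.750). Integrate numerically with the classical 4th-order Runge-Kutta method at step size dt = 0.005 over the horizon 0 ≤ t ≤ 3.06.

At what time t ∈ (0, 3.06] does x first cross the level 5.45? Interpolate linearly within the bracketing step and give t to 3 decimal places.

t = 0.210

t=0.000: state=(2.620, 3.500, 7.750)
step 1 (dt=0.005): k1=(8.800, 11.429, -11.615), k2=(8.866, 11.602, -11.385), k3=(8.868, 11.601, -11.385), k4=(8.937, 11.775, -11.153); state += dt/6·(k1+2k2+2k3+k4)
t=0.005: state=(2.664, 3.558, 7.693)
t=0.010: state=(2.709, 3.618, 7.638)
t=0.015: state=(2.755, 3.679, 7.586)
continuing one RK4 step at a time; state shown every 20 steps (Δt=0.1):
t=0.100: state=(3.689, 4.993, 7.102)
t=0.200: state=(5.266, 7.098, 7.830)
t=0.205: state=(5.358, 7.210, 7.914)
next step: t=0.210: state=(5.451, 7.322, 8.004) — x has crossed 5.45
linear interpolation between t=0.205 (5.35825) and t=0.210 (5.45131) → t≈0.210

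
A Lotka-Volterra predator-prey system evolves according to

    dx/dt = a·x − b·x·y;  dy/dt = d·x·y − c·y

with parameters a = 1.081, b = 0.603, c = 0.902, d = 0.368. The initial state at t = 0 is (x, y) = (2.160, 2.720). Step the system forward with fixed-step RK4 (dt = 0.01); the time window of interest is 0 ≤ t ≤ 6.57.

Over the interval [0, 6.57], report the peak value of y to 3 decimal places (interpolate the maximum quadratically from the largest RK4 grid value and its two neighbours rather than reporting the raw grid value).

t=0.000: state=(2.160, 2.720)
step 1 (dt=0.01): k1=(-1.208, -0.291), k2=(-1.203, -0.297), k3=(-1.202, -0.297), k4=(-1.197, -0.303); state += dt/6·(k1+2k2+2k3+k4)
t=0.010: state=(2.148, 2.717)
t=0.020: state=(2.136, 2.714)
t=0.030: state=(2.124, 2.711)
continuing one RK4 step at a time; state shown every 25 steps (Δt=0.25):
t=0.250: state=(1.892, 2.614)
t=0.500: state=(1.690, 2.459)
t=0.750: state=(1.550, 2.277)
t=1.000: state=(1.461, 2.087)
t=1.250: state=(1.418, 1.900)
t=1.500: state=(1.414, 1.727)
t=1.750: state=(1.445, 1.572)
t=2.000: state=(1.509, 1.437)
t=2.250: state=(1.607, 1.323)
t=2.500: state=(1.737, 1.231)
t=2.750: state=(1.901, 1.161)
t=3.000: state=(2.099, 1.114)
t=3.250: state=(2.330, 1.090)
t=3.500: state=(2.591, 1.090)
t=3.750: state=(2.875, 1.119)
t=4.000: state=(3.170, 1.179)
t=4.250: state=(3.453, 1.277)
t=4.500: state=(3.695, 1.416)
t=4.750: state=(3.859, 1.601)
t=5.000: state=(3.907, 1.829)
t=5.250: state=(3.812, 2.084)
t=5.500: state=(3.578, 2.339)
t=5.750: state=(3.240, 2.556)
t=6.000: state=(2.853, 2.700)
t=6.250: state=(2.476, 2.753)
t=6.500: state=(2.146, 2.716)
t=6.570: state=(2.065, 2.692)
largest grid value and its neighbours: y(6.260)=2.75321, y(6.270)=2.75324, y(6.280)=2.75313
parabola through these three points peaks at t≈6.267 with y≈2.75324

max y = 2.753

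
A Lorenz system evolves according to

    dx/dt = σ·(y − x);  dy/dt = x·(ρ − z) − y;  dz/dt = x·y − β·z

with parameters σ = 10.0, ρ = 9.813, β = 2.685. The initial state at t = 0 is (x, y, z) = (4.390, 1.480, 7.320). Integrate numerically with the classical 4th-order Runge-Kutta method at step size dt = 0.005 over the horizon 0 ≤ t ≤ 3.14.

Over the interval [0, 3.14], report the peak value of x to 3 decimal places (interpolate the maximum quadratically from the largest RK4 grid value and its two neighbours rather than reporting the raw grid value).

t=0.000: state=(4.390, 1.480, 7.320)
step 1 (dt=0.005): k1=(-29.100, 9.464, -13.157), k2=(-28.136, 9.401, -13.074), k3=(-28.162, 9.407, -13.072), k4=(-27.222, 9.344, -12.990); state += dt/6·(k1+2k2+2k3+k4)
t=0.005: state=(4.249, 1.527, 7.255)
t=0.010: state=(4.118, 1.573, 7.190)
t=0.015: state=(3.995, 1.619, 7.126)
continuing one RK4 step at a time; state shown every 40 steps (Δt=0.2):
t=0.200: state=(2.844, 3.196, 5.392)
t=0.400: state=(4.414, 5.517, 5.633)
t=0.600: state=(6.455, 7.041, 9.071)
t=0.800: state=(5.845, 4.825, 11.294)
t=1.000: state=(3.937, 3.310, 9.416)
t=1.200: state=(3.529, 3.697, 7.395)
t=1.400: state=(4.384, 5.006, 6.986)
t=1.600: state=(5.597, 6.032, 8.556)
t=1.800: state=(5.638, 5.251, 10.123)
t=2.000: state=(4.612, 4.144, 9.533)
t=2.200: state=(4.133, 4.136, 8.252)
t=2.400: state=(4.519, 4.855, 7.810)
t=2.600: state=(5.204, 5.471, 8.549)
t=2.800: state=(5.336, 5.191, 9.460)
t=3.000: state=(4.831, 4.554, 9.327)
t=3.140: state=(4.535, 4.407, 8.822)
largest grid value and its neighbours: x(0.660)=6.64633, x(0.665)=6.64684, x(0.670)=6.64489
parabola through these three points peaks at t≈0.664 with x≈6.64694

max x = 6.647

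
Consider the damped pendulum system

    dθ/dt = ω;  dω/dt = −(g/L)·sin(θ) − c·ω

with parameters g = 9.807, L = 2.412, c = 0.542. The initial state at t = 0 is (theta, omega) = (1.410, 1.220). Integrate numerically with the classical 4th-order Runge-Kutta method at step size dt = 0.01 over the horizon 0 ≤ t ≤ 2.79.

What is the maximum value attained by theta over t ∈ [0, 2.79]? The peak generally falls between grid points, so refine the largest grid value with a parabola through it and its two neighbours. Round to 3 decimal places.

t=0.000: state=(1.410, 1.220)
step 1 (dt=0.01): k1=(1.220, -4.675), k2=(1.197, -4.666), k3=(1.197, -4.666), k4=(1.173, -4.657); state += dt/6·(k1+2k2+2k3+k4)
t=0.010: state=(1.422, 1.173)
t=0.020: state=(1.433, 1.127)
t=0.030: state=(1.445, 1.081)
continuing one RK4 step at a time; state shown every 10 steps (Δt=0.1):
t=0.100: state=(1.509, 0.762)
t=0.200: state=(1.563, 0.327)
t=0.300: state=(1.575, -0.086)
t=0.400: state=(1.547, -0.478)
t=0.500: state=(1.480, -0.848)
t=0.600: state=(1.378, -1.195)
t=0.700: state=(1.242, -1.514)
t=0.800: state=(1.076, -1.797)
t=0.900: state=(0.885, -2.030)
t=1.000: state=(0.672, -2.201)
t=1.100: state=(0.447, -2.294)
t=1.200: state=(0.216, -2.301)
t=1.300: state=(-0.010, -2.220)
t=1.400: state=(-0.225, -2.056)
t=1.500: state=(-0.419, -1.821)
t=1.600: state=(-0.587, -1.533)
t=1.700: state=(-0.725, -1.210)
t=1.800: state=(-0.829, -0.868)
t=1.900: state=(-0.898, -0.521)
t=2.000: state=(-0.933, -0.179)
t=2.100: state=(-0.934, 0.149)
t=2.200: state=(-0.904, 0.457)
t=2.300: state=(-0.844, 0.737)
t=2.400: state=(-0.758, 0.982)
t=2.500: state=(-0.649, 1.187)
t=2.600: state=(-0.522, 1.343)
t=2.700: state=(-0.382, 1.445)
t=2.790: state=(-0.250, 1.487)
largest grid value and its neighbours: theta(0.270)=1.57579, theta(0.280)=1.57594, theta(0.290)=1.57568
parabola through these three points peaks at t≈0.279 with theta≈1.57594

max theta = 1.576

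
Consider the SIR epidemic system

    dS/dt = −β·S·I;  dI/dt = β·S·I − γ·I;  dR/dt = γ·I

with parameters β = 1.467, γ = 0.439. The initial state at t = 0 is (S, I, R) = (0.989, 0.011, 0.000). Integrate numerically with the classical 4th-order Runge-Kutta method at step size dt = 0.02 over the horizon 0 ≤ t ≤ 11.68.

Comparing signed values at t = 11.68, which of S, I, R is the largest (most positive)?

largest component: R

t=0.000: state=(0.989, 0.011, 0.000)
step 1 (dt=0.02): k1=(-0.016, 0.011, 0.005), k2=(-0.016, 0.011, 0.005), k3=(-0.016, 0.011, 0.005), k4=(-0.016, 0.011, 0.005); state += dt/6·(k1+2k2+2k3+k4)
t=0.020: state=(0.989, 0.011, 0.000)
t=0.040: state=(0.988, 0.011, 0.000)
t=0.060: state=(0.988, 0.012, 0.000)
continuing one RK4 step at a time; state shown every 25 steps (Δt=0.5):
t=0.500: state=(0.979, 0.018, 0.003)
t=1.000: state=(0.962, 0.030, 0.008)
t=1.500: state=(0.935, 0.048, 0.017)
t=2.000: state=(0.895, 0.075, 0.030)
t=2.500: state=(0.835, 0.114, 0.051)
t=3.000: state=(0.754, 0.165, 0.081)
t=3.500: state=(0.655, 0.222, 0.123)
t=4.000: state=(0.545, 0.277, 0.178)
t=4.500: state=(0.438, 0.318, 0.244)
t=5.000: state=(0.343, 0.340, 0.317)
t=5.500: state=(0.267, 0.341, 0.392)
t=6.000: state=(0.209, 0.326, 0.465)
t=6.500: state=(0.166, 0.300, 0.534)
t=7.000: state=(0.135, 0.269, 0.596)
t=7.500: state=(0.112, 0.236, 0.652)
t=8.000: state=(0.095, 0.205, 0.700)
t=8.500: state=(0.083, 0.175, 0.742)
t=9.000: state=(0.074, 0.149, 0.777)
t=9.500: state=(0.067, 0.126, 0.807)
t=10.000: state=(0.061, 0.106, 0.833)
t=10.500: state=(0.057, 0.089, 0.854)
t=11.000: state=(0.054, 0.074, 0.872)
t=11.500: state=(0.051, 0.062, 0.887)
t=11.680: state=(0.050, 0.058, 0.892)
compare at T: S=0.050, I=0.058, R=0.892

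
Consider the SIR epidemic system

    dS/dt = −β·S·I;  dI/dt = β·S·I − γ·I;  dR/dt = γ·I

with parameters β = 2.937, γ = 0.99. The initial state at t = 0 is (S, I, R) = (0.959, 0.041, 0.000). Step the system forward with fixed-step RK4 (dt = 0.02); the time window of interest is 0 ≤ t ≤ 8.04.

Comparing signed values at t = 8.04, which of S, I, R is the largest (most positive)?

largest component: R

t=0.000: state=(0.959, 0.041, 0.000)
step 1 (dt=0.02): k1=(-0.115, 0.075, 0.041), k2=(-0.117, 0.076, 0.041), k3=(-0.117, 0.076, 0.041), k4=(-0.119, 0.077, 0.042); state += dt/6·(k1+2k2+2k3+k4)
t=0.020: state=(0.957, 0.043, 0.001)
t=0.040: state=(0.954, 0.044, 0.002)
t=0.060: state=(0.952, 0.046, 0.003)
continuing one RK4 step at a time; state shown every 25 steps (Δt=0.5):
t=0.500: state=(0.871, 0.097, 0.032)
t=1.000: state=(0.708, 0.189, 0.102)
t=1.500: state=(0.499, 0.281, 0.220)
t=2.000: state=(0.321, 0.310, 0.369)
t=2.500: state=(0.207, 0.276, 0.516)
t=3.000: state=(0.144, 0.217, 0.639)
t=3.500: state=(0.109, 0.159, 0.732)
t=4.000: state=(0.090, 0.112, 0.798)
t=4.500: state=(0.078, 0.077, 0.844)
t=5.000: state=(0.071, 0.053, 0.876)
t=5.500: state=(0.067, 0.035, 0.898)
t=6.000: state=(0.064, 0.024, 0.912)
t=6.500: state=(0.062, 0.016, 0.922)
t=7.000: state=(0.061, 0.011, 0.928)
t=7.500: state=(0.060, 0.007, 0.933)
t=8.000: state=(0.060, 0.005, 0.936)
t=8.040: state=(0.060, 0.005, 0.936)
compare at T: S=0.060, I=0.005, R=0.936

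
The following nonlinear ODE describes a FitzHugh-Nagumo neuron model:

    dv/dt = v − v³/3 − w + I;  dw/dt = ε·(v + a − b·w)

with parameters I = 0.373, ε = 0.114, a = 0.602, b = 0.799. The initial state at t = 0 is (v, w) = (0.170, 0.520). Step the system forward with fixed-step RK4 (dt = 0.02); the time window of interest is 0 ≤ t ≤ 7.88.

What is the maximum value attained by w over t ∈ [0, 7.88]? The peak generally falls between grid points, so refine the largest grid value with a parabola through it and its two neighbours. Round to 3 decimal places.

max w = 0.616

t=0.000: state=(0.170, 0.520)
step 1 (dt=0.02): k1=(0.021, 0.041), k2=(0.021, 0.041), k3=(0.021, 0.041), k4=(0.021, 0.041); state += dt/6·(k1+2k2+2k3+k4)
t=0.020: state=(0.170, 0.521)
t=0.040: state=(0.171, 0.522)
t=0.060: state=(0.171, 0.522)
continuing one RK4 step at a time; state shown every 25 steps (Δt=0.5):
t=0.500: state=(0.178, 0.540)
t=1.000: state=(0.178, 0.560)
t=1.500: state=(0.165, 0.578)
t=2.000: state=(0.134, 0.594)
t=2.500: state=(0.073, 0.607)
t=3.000: state=(-0.035, 0.615)
t=3.500: state=(-0.214, 0.614)
t=4.000: state=(-0.497, 0.601)
t=4.500: state=(-0.889, 0.570)
t=5.000: state=(-1.295, 0.517)
t=5.500: state=(-1.565, 0.447)
t=6.000: state=(-1.675, 0.369)
t=6.500: state=(-1.695, 0.292)
t=7.000: state=(-1.678, 0.219)
t=7.500: state=(-1.648, 0.150)
t=7.880: state=(-1.621, 0.101)
largest grid value and its neighbours: w(3.220)=0.61596, w(3.240)=0.61597, w(3.260)=0.61596
parabola through these three points peaks at t≈3.240 with w≈0.61597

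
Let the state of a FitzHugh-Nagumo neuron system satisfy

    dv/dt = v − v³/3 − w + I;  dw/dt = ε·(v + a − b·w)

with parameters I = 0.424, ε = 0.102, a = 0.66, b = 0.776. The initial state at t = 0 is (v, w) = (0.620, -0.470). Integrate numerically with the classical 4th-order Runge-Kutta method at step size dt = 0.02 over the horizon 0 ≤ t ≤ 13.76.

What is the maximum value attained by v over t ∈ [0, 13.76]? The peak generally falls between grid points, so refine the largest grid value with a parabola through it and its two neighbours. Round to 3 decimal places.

t=0.000: state=(0.620, -0.470)
step 1 (dt=0.02): k1=(1.435, 0.168), k2=(1.442, 0.169), k3=(1.442, 0.169), k4=(1.448, 0.170); state += dt/6·(k1+2k2+2k3+k4)
t=0.020: state=(0.649, -0.467)
t=0.040: state=(0.678, -0.463)
t=0.060: state=(0.707, -0.460)
continuing one RK4 step at a time; state shown every 25 steps (Δt=0.5):
t=0.500: state=(1.354, -0.369)
t=1.000: state=(1.809, -0.241)
t=1.500: state=(1.929, -0.104)
t=2.000: state=(1.924, 0.030)
t=2.500: state=(1.887, 0.157)
t=3.000: state=(1.842, 0.277)
t=3.500: state=(1.794, 0.390)
t=4.000: state=(1.745, 0.496)
t=4.500: state=(1.695, 0.596)
t=5.000: state=(1.644, 0.690)
t=5.500: state=(1.592, 0.777)
t=6.000: state=(1.538, 0.858)
t=6.500: state=(1.483, 0.933)
t=7.000: state=(1.425, 1.003)
t=7.500: state=(1.364, 1.066)
t=8.000: state=(1.300, 1.125)
t=8.500: state=(1.231, 1.177)
t=9.000: state=(1.155, 1.224)
t=9.500: state=(1.071, 1.266)
t=10.000: state=(0.974, 1.301)
t=10.500: state=(0.858, 1.329)
t=11.000: state=(0.711, 1.350)
t=11.500: state=(0.514, 1.361)
t=12.000: state=(0.224, 1.360)
t=12.500: state=(-0.234, 1.341)
t=13.000: state=(-0.922, 1.294)
t=13.500: state=(-1.602, 1.212)
t=13.760: state=(-1.808, 1.160)
largest grid value and its neighbours: v(1.660)=1.93465, v(1.680)=1.93471, v(1.700)=1.93466
parabola through these three points peaks at t≈1.681 with v≈1.93471

max v = 1.935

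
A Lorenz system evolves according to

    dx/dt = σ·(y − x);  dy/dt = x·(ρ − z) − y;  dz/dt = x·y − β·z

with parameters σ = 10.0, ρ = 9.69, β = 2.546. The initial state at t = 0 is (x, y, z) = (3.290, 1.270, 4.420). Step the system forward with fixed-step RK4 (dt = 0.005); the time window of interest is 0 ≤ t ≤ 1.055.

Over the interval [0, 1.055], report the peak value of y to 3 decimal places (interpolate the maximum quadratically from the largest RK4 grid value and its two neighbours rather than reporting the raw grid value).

max y = 7.596

t=0.000: state=(3.290, 1.270, 4.420)
step 1 (dt=0.005): k1=(-20.200, 16.068, -7.075), k2=(-19.293, 15.819, -6.964), k3=(-19.322, 15.831, -6.964), k4=(-18.442, 15.591, -6.856); state += dt/6·(k1+2k2+2k3+k4)
t=0.005: state=(3.193, 1.349, 4.385)
t=0.010: state=(3.105, 1.426, 4.351)
t=0.015: state=(3.025, 1.501, 4.319)
continuing one RK4 step at a time; state shown every 10 steps (Δt=0.05):
t=0.050: state=(2.651, 1.979, 4.115)
t=0.100: state=(2.518, 2.591, 3.897)
t=0.150: state=(2.676, 3.202, 3.783)
t=0.200: state=(3.022, 3.863, 3.803)
t=0.250: state=(3.507, 4.596, 3.997)
t=0.300: state=(4.103, 5.391, 4.414)
t=0.350: state=(4.783, 6.199, 5.100)
t=0.400: state=(5.500, 6.927, 6.084)
t=0.450: state=(6.180, 7.440, 7.340)
t=0.500: state=(6.722, 7.591, 8.759)
t=0.550: state=(7.016, 7.295, 10.133)
t=0.600: state=(6.986, 6.588, 11.219)
t=0.650: state=(6.632, 5.640, 11.841)
t=0.700: state=(6.032, 4.669, 11.957)
t=0.750: state=(5.314, 3.847, 11.657)
t=0.800: state=(4.602, 3.249, 11.083)
t=0.850: state=(3.982, 2.871, 10.369)
t=0.900: state=(3.498, 2.676, 9.612)
t=0.950: state=(3.158, 2.618, 8.873)
t=1.000: state=(2.952, 2.663, 8.189)
t=1.050: state=(2.863, 2.789, 7.580)
t=1.055: state=(2.860, 2.806, 7.524)
largest grid value and its neighbours: y(0.490)=7.59555, y(0.495)=7.59574, y(0.500)=7.59137
parabola through these three points peaks at t≈0.493 with y≈7.59621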